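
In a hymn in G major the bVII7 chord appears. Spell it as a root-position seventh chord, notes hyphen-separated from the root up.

Scale degree 7 in G major is F#. bVII7 uses the lowered form, F, taken from G minor. Building the dominant-seventh chord from the parallel minor on F: F–A–C–Eb.

F-A-C-Eb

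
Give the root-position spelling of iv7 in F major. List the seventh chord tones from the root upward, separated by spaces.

iv7 is built on scale degree 4, which is Bb in both F major and its parallel. Stacking thirds in F minor on Bb gives Bb–Db–F–Ab.

Bb Db F Ab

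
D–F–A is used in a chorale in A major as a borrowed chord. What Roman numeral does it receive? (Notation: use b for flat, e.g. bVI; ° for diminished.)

iv

The root D is the diatonic 4th degree of A major; the borrowing shows in the chord quality. D–F–A is a minor chord — the form found in A minor, not the diatonic IV (D). Borrowed into A major it is written iv.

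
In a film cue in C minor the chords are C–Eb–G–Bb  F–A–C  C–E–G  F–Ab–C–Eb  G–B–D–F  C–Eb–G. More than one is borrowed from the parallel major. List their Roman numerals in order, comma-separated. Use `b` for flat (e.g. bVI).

C minor has the diatonic set Cm, Ddim, Eb, Fm, G, Ab, Bb (with V from harmonic minor). C–Eb–G–Bb = Cm7, F–Ab–C–Eb = Fm7, G–B–D–F = G7 and C–Eb–G = Cm are all diatonic. F–A–C doesn't fit — on degree 4 C minor would have Fm (iv). F is the degree-4 chord of C major, so it is the borrowed IV. C–E–G doesn't fit — on degree 1 C minor would have Cm (i). C is the degree-1 chord of C major, so it is the borrowed I.

IV, I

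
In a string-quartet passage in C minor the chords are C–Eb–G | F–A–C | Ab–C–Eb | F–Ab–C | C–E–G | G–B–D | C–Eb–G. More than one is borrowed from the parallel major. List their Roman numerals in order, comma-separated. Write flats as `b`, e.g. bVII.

In C minor (with V from harmonic minor) the diatonic chords are Cm, Ddim, Eb, Fm, G, Ab, Bb. C–Eb–G = Cm, Ab–C–Eb = Ab, F–Ab–C = Fm and G–B–D = G all belong to that set. F–A–C is not: scale degree 4 in C minor carries Fm (iv). In C major the chord on that degree is F, so here it functions as IV, borrowed from the parallel major. C–E–G is not: scale degree 1 in C minor carries Cm (i). In C major the chord on that degree is C, so here it functions as I, borrowed from the parallel major.

IV, I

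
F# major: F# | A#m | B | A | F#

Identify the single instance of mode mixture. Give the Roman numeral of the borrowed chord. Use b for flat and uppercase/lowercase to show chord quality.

bIII

F# major has the diatonic set F#, G#m, A#m, B, C#, D#m, E#dim. F#, A#m and B are all diatonic. A (A–C#–E) is not: scale degree 3 in F# major carries A#m (iii). In F# minor the chord on that degree is A, so here it functions as bIII, borrowed from the parallel minor.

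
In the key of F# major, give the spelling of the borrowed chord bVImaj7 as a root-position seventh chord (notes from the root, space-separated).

D F# A C#

Scale degree 6 in F# major is D#. bVImaj7 uses the lowered form, D, taken from F# minor. Stacking thirds in F# minor on D gives D–F#–A–C#.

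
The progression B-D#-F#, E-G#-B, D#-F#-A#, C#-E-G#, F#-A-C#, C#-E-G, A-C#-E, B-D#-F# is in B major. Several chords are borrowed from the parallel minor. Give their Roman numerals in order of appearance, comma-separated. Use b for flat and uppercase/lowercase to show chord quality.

v, ii°, bVII

B major has the diatonic set B, C#m, D#m, E, F#, G#m, A#dim. Of the given chords, B–D#–F# = B, E–G#–B = E, D#–F#–A# = D#m and C#–E–G# = C#m are diatonic. F#–A–C# doesn't fit — on degree 5 B major would have F# (V). F#m is the degree-5 chord of B minor, so it is the borrowed v. C#–E–G doesn't fit — on degree 2 B major would have C#m (ii). C#dim is the degree-2 chord of B minor, so it is the borrowed ii°. A–C#–E is not: scale degree 7 in B major carries A#dim (vii°). In B minor the chord on that degree is A, so here it functions as bVII, borrowed from the parallel minor.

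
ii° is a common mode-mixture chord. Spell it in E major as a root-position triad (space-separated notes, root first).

ii° is built on scale degree 2, which is F# in both E major and its parallel. Stacking thirds in E minor on F# gives F#–A–C.

F# A C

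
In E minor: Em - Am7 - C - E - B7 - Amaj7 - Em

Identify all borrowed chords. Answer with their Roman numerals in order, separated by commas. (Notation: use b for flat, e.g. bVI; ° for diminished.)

I, IVmaj7

The diatonic triads in E minor (with V from harmonic minor) are Em, F#dim, G, Am, B, C, D. Em, Am7, C and B7 all belong to that set. But E (E–G#–B) is foreign: the diatonic i on degree 1 is Em, whereas E comes from E major. It is labeled I. But Amaj7 (A–C#–E–G#) is foreign: the diatonic iv on degree 4 is Am, whereas Amaj7 comes from E major. It is labeled IVmaj7.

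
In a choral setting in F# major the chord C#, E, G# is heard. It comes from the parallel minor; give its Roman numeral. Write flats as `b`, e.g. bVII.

v

The root C# is the diatonic 5th degree of F# major; the borrowing shows in the chord quality. Diatonically F# major has C# (V) on that degree; C#–E–G# is instead the minor chord native to F# minor, so it takes the label v.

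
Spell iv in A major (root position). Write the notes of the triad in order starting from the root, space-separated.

iv is built on scale degree 4, which is D in both A major and its parallel. In A minor the chord on D is D–F–A.

D F A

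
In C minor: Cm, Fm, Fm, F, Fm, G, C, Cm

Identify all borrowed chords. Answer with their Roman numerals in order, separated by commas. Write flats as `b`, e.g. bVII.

The diatonic triads in C minor (with V from harmonic minor) are Cm, Ddim, Eb, Fm, G, Ab, Bb. Cm, Fm and G are all diatonic. F (F–A–C) doesn't fit — on degree 4 C minor would have Fm (iv). F is the degree-4 chord of C major, so it is the borrowed IV. C (C–E–G) doesn't fit — on degree 1 C minor would have Cm (i). C is the degree-1 chord of C major, so it is the borrowed I.

IV, I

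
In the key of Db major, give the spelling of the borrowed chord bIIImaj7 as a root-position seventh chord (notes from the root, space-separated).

Fb Ab Cb Eb

bIIImaj7 is built on the lowered scale degree 3. In Db major degree 3 is F; lowered it becomes Fb. In Db minor the chord on Fb is Fb–Ab–Cb–Eb.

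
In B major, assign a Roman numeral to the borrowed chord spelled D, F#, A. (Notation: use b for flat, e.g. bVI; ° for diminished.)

D is the lowered form of scale degree 3 in B major (the diatonic degree 3 is D#). Diatonically B major has D#m (iii) on that degree; D–F#–A is instead the major chord native to B minor, so it takes the label bIII.

bIII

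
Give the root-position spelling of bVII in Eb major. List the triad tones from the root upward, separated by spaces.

The root of bVII is the lowered 7th degree: D becomes Db. Building the major chord from the parallel minor on Db: Db–F–Ab.

Db F Ab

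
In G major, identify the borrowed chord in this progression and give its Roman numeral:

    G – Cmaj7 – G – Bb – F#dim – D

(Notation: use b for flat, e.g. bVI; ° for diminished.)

bIII

The diatonic triads in G major are G, Am, Bm, C, D, Em, F#dim. Of the given chords, G, Cmaj7, F#dim and D are diatonic. Bb (Bb–D–F) doesn't fit — on degree 3 G major would have Bm (iii). Bb is the degree-3 chord of G minor, so it is the borrowed bIII.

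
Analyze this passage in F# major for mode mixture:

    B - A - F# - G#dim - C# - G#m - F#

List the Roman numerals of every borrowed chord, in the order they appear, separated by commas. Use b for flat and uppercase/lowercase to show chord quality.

bIII, ii°

In F# major the diatonic chords are F#, G#m, A#m, B, C#, D#m, E#dim. B, F#, C# and G#m are all diatonic. But A (A–C#–E) is foreign: the diatonic iii on degree 3 is A#m, whereas A comes from F# minor. It is labeled bIII. But G#dim (G#–B–D) is foreign: the diatonic ii on degree 2 is G#m, whereas G#dim comes from F# minor. It is labeled ii°.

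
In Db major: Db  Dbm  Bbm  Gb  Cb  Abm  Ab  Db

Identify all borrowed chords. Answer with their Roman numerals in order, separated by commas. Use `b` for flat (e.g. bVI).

i, bVII, v

Db major has the diatonic set Db, Ebm, Fm, Gb, Ab, Bbm, Cdim. Of the given chords, Db, Bbm, Gb and Ab are diatonic. Dbm (Db–Fb–Ab) doesn't fit — on degree 1 Db major would have Db (I). Dbm is the degree-1 chord of Db minor, so it is the borrowed i. Cb (Cb–Eb–Gb) doesn't fit — on degree 7 Db major would have Cdim (vii°). Cb is the degree-7 chord of Db minor, so it is the borrowed bVII. Abm (Ab–Cb–Eb) is not: scale degree 5 in Db major carries Ab (V). In Db minor the chord on that degree is Abm, so here it functions as v, borrowed from the parallel minor.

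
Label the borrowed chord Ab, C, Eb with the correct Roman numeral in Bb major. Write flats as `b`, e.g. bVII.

In Bb major scale degree 7 is A; Ab is its lowered form, from Bb minor. Diatonically Bb major has Adim (vii°) on that degree; Ab–C–Eb is instead the major chord native to Bb minor, so it takes the label bVII.

bVII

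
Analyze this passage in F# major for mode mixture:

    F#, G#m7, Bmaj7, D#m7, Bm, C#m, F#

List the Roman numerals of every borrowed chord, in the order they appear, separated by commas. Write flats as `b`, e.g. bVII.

iv, v

In F# major the diatonic chords are F#, G#m, A#m, B, C#, D#m, E#dim. F#, G#m7, Bmaj7 and D#m7 are all diatonic. Bm (B–D–F#) doesn't fit — on degree 4 F# major would have B (IV). Bm is the degree-4 chord of F# minor, so it is the borrowed iv. C#m (C#–E–G#) is not: scale degree 5 in F# major carries C# (V). In F# minor the chord on that degree is C#m, so here it functions as v, borrowed from the parallel minor.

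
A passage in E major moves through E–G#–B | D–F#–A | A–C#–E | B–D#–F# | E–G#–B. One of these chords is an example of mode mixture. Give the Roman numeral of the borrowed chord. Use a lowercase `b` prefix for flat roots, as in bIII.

bVII

In E major the diatonic chords are E, F#m, G#m, A, B, C#m, D#dim. E–G#–B = E, A–C#–E = A and B–D#–F# = B all belong to that set. D–F#–A is not: scale degree 7 in E major carries D#dim (vii°). In E minor the chord on that degree is D, so here it functions as bVII, borrowed from the parallel minor.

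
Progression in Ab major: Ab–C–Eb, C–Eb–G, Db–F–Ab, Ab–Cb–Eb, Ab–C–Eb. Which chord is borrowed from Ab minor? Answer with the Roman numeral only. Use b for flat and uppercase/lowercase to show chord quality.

i

In Ab major the diatonic chords are Ab, Bbm, Cm, Db, Eb, Fm, Gdim. Ab–C–Eb = Ab, C–Eb–G = Cm and Db–F–Ab = Db are all diatonic. But Ab–Cb–Eb is foreign: the diatonic I on degree 1 is Ab, whereas Abm comes from Ab minor. It is labeled i.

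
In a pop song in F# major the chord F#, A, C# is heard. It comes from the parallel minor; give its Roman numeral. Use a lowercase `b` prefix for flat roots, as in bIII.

F# is scale degree 1 in F# major. The diatonic chord on degree 1 would be F# (I), but F#–A–C# is the minor chord from F# minor. As a borrowed chord it is labeled i.

i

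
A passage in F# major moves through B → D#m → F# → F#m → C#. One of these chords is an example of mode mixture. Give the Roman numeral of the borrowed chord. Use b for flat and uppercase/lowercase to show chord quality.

i

In F# major the diatonic chords are F#, G#m, A#m, B, C#, D#m, E#dim. B, D#m, F# and C# are all diatonic. F#m (F#–A–C#) doesn't fit — on degree 1 F# major would have F# (I). F#m is the degree-1 chord of F# minor, so it is the borrowed i.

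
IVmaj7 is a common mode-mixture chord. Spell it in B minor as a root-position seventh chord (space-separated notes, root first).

E G# B D#

The root, E, is scale degree 4 — the same note in B minor and B major; only the chord quality changes. Stacking thirds in B major on E gives E–G#–B–D#.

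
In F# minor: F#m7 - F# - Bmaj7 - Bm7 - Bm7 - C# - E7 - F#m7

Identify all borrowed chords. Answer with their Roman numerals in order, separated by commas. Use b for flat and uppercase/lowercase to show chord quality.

The diatonic triads in F# minor (with V from harmonic minor) are F#m, G#dim, A, Bm, C#, D, E. F#m7, Bm7, C# and E7 are all diatonic. F# (F#–A#–C#) doesn't fit — on degree 1 F# minor would have F#m (i). F# is the degree-1 chord of F# major, so it is the borrowed I. Bmaj7 (B–D#–F#–A#) doesn't fit — on degree 4 F# minor would have Bm (iv). Bmaj7 is the degree-4 chord of F# major, so it is the borrowed IVmaj7.

I, IVmaj7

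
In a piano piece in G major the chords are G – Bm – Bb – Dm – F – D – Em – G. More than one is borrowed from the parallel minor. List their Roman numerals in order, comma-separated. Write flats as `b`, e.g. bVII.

The diatonic triads in G major are G, Am, Bm, C, D, Em, F#dim. G, Bm, D and Em all belong to that set. Bb (Bb–D–F) is not: scale degree 3 in G major carries Bm (iii). In G minor the chord on that degree is Bb, so here it functions as bIII, borrowed from the parallel minor. But Dm (D–F–A) is foreign: the diatonic V on degree 5 is D, whereas Dm comes from G minor. It is labeled v. But F (F–A–C) is foreign: the diatonic vii° on degree 7 is F#dim, whereas F comes from G minor. It is labeled bVII.

bIII, v, bVII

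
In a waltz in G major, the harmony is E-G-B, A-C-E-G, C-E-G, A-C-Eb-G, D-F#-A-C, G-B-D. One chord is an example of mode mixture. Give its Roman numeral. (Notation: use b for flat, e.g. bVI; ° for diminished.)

iiø7

In G major the diatonic chords are G, Am, Bm, C, D, Em, F#dim. E–G–B = Em, A–C–E–G = Am7, C–E–G = C, D–F#–A–C = D7 and G–B–D = G all belong to that set. But A–C–Eb–G is foreign: the diatonic ii on degree 2 is Am, whereas Am7b5 comes from G minor. It is labeled iiø7.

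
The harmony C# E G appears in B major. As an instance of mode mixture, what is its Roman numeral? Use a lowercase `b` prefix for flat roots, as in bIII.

ii°

The root C# is the diatonic 2nd degree of B major; the borrowing shows in the chord quality. Diatonically B major has C#m (ii) on that degree; C#–E–G is instead the diminished chord native to B minor, so it takes the label ii°.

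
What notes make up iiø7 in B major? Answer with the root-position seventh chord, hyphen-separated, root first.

C#-E-G-B

The root, C#, is scale degree 2 — the same note in B major and B minor; only the chord quality changes. In B minor the chord on C# is C#–E–G–B.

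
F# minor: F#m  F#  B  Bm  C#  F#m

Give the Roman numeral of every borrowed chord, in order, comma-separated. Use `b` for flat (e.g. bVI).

In F# minor (with V from harmonic minor) the diatonic chords are F#m, G#dim, A, Bm, C#, D, E. Of the given chords, F#m, Bm and C# are diatonic. F# (F#–A#–C#) is not: scale degree 1 in F# minor carries F#m (i). In F# major the chord on that degree is F#, so here it functions as I, borrowed from the parallel major. B (B–D#–F#) doesn't fit — on degree 4 F# minor would have Bm (iv). B is the degree-4 chord of F# major, so it is the borrowed IV.

I, IV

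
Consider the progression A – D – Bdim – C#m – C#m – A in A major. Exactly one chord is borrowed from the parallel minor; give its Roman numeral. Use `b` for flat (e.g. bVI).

A major has the diatonic set A, Bm, C#m, D, E, F#m, G#dim. A, D and C#m all belong to that set. Bdim (B–D–F) is not: scale degree 2 in A major carries Bm (ii). In A minor the chord on that degree is Bdim, so here it functions as ii°, borrowed from the parallel minor.

ii°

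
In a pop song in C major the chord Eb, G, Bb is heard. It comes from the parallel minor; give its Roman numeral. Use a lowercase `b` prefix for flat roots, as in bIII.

bIII

The root Eb is the lowered 3rd scale degree — diatonically C major has E there. The diatonic chord on degree 3 would be Em (iii), but Eb–G–Bb is the major chord from C minor. As a borrowed chord it is labeled bIII.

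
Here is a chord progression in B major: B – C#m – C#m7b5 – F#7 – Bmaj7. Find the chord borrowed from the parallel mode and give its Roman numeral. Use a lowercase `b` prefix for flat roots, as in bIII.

In B major the diatonic chords are B, C#m, D#m, E, F#, G#m, A#dim. B, C#m, F#7 and Bmaj7 all belong to that set. C#m7b5 (C#–E–G–B) is not: scale degree 2 in B major carries C#m (ii). In B minor the chord on that degree is C#m7b5, so here it functions as iiø7, borrowed from the parallel minor.

iiø7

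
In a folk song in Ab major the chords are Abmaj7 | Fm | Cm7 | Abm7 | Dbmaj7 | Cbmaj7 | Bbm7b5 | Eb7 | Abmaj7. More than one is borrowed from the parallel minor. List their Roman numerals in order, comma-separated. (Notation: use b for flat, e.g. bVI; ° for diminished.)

i7, bIIImaj7, iiø7

The diatonic triads in Ab major are Ab, Bbm, Cm, Db, Eb, Fm, Gdim. Abmaj7, Fm, Cm7, Dbmaj7 and Eb7 all belong to that set. Abm7 (Ab–Cb–Eb–Gb) doesn't fit — on degree 1 Ab major would have Ab (I). Abm7 is the degree-1 chord of Ab minor, so it is the borrowed i7. Cbmaj7 (Cb–Eb–Gb–Bb) is not: scale degree 3 in Ab major carries Cm (iii). In Ab minor the chord on that degree is Cbmaj7, so here it functions as bIIImaj7, borrowed from the parallel minor. Bbm7b5 (Bb–Db–Fb–Ab) doesn't fit — on degree 2 Ab major would have Bbm (ii). Bbm7b5 is the degree-2 chord of Ab minor, so it is the borrowed iiø7.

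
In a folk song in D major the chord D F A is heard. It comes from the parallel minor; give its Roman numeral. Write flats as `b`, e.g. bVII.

i

The root D is the diatonic 1st degree of D major; the borrowing shows in the chord quality. D–F–A is a minor chord — the form found in D minor, not the diatonic I (D). Borrowed into D major it is written i.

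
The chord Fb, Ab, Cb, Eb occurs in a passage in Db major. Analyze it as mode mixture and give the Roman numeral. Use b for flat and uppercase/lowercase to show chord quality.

The root Fb is the lowered 3rd scale degree — diatonically Db major has F there. The diatonic chord on degree 3 would be Fm (iii), but Fb–Ab–Cb–Eb is the major-seventh chord from Db minor. As a borrowed chord it is labeled bIIImaj7.

bIIImaj7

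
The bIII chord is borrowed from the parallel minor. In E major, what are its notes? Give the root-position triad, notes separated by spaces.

G B D

bIII is built on the lowered scale degree 3. In E major degree 3 is G#; lowered it becomes G. In E minor the chord on G is G–B–D.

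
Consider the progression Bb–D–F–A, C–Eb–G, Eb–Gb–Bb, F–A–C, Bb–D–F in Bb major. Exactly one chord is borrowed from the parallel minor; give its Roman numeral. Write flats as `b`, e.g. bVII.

The diatonic triads in Bb major are Bb, Cm, Dm, Eb, F, Gm, Adim. Bb–D–F–A = Bbmaj7, C–Eb–G = Cm, F–A–C = F and Bb–D–F = Bb are all diatonic. Eb–Gb–Bb doesn't fit — on degree 4 Bb major would have Eb (IV). Ebm is the degree-4 chord of Bb minor, so it is the borrowed iv.

iv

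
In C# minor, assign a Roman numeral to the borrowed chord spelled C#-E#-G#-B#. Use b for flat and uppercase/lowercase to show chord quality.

C# is scale degree 1 in C# minor. The diatonic chord on degree 1 would be C#m (i), but C#–E#–G#–B# is the major-seventh chord from C# major. As a borrowed chord it is labeled Imaj7.

Imaj7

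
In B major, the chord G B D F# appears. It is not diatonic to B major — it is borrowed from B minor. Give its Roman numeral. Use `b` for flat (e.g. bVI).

bVImaj7

G is the lowered form of scale degree 6 in B major (the diatonic degree 6 is G#). The diatonic chord on degree 6 would be G#m (vi), but G–B–D–F# is the major-seventh chord from B minor. As a borrowed chord it is labeled bVImaj7.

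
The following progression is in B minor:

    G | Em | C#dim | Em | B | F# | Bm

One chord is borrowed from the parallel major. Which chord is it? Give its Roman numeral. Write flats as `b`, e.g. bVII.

I

In B minor (with V from harmonic minor) the diatonic chords are Bm, C#dim, D, Em, F#, G, A. G, Em, C#dim, F# and Bm all belong to that set. But B (B–D#–F#) is foreign: the diatonic i on degree 1 is Bm, whereas B comes from B major. It is labeled I.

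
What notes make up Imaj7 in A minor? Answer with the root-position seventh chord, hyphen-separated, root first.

A-C#-E-G#

Imaj7 is built on scale degree 1, which is A in both A minor and its parallel. Building the major-seventh chord from the parallel major on A: A–C#–E–G#.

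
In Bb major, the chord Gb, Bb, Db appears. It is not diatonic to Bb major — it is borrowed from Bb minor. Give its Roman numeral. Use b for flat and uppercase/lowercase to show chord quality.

bVI

Gb is the lowered form of scale degree 6 in Bb major (the diatonic degree 6 is G). The diatonic chord on degree 6 would be Gm (vi), but Gb–Bb–Db is the major chord from Bb minor. As a borrowed chord it is labeled bVI.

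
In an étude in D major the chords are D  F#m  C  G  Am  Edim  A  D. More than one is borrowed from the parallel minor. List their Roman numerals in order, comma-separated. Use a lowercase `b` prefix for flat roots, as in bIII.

The diatonic triads in D major are D, Em, F#m, G, A, Bm, C#dim. Of the given chords, D, F#m, G and A are diatonic. C (C–E–G) is not: scale degree 7 in D major carries C#dim (vii°). In D minor the chord on that degree is C, so here it functions as bVII, borrowed from the parallel minor. Am (A–C–E) doesn't fit — on degree 5 D major would have A (V). Am is the degree-5 chord of D minor, so it is the borrowed v. But Edim (E–G–Bb) is foreign: the diatonic ii on degree 2 is Em, whereas Edim comes from D minor. It is labeled ii°.

bVII, v, ii°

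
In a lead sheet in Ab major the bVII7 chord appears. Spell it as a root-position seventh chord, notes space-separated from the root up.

Scale degree 7 in Ab major is G. bVII7 uses the lowered form, Gb, taken from Ab minor. Stacking thirds in Ab minor on Gb gives Gb–Bb–Db–Fb.

Gb Bb Db Fb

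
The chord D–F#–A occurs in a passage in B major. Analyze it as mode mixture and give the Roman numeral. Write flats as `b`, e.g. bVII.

bIII

D is the lowered form of scale degree 3 in B major (the diatonic degree 3 is D#). Diatonically B major has D#m (iii) on that degree; D–F#–A is instead the major chord native to B minor, so it takes the label bIII.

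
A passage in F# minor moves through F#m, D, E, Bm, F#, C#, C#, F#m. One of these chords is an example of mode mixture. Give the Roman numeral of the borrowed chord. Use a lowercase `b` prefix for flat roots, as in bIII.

I

The diatonic triads in F# minor (with V from harmonic minor) are F#m, G#dim, A, Bm, C#, D, E. Of the given chords, F#m, D, E, Bm and C# are diatonic. But F# (F#–A#–C#) is foreign: the diatonic i on degree 1 is F#m, whereas F# comes from F# major. It is labeled I.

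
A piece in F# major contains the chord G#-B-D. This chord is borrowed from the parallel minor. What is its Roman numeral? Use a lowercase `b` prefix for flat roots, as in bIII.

ii°

The root G# is the diatonic 2nd degree of F# major; the borrowing shows in the chord quality. G#–B–D is a diminished chord — the form found in F# minor, not the diatonic ii (G#m). Borrowed into F# major it is written ii°.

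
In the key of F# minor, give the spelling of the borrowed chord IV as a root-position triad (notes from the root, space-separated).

The root, B, is scale degree 4 — the same note in F# minor and F# major; only the chord quality changes. Stacking thirds in F# major on B gives B–D#–F#.

B D# F#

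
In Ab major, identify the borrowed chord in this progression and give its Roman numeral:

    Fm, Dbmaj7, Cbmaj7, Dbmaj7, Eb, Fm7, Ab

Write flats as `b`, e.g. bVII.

bIIImaj7

The diatonic triads in Ab major are Ab, Bbm, Cm, Db, Eb, Fm, Gdim. Fm, Dbmaj7, Eb, Fm7 and Ab are all diatonic. Cbmaj7 (Cb–Eb–Gb–Bb) doesn't fit — on degree 3 Ab major would have Cm (iii). Cbmaj7 is the degree-3 chord of Ab minor, so it is the borrowed bIIImaj7.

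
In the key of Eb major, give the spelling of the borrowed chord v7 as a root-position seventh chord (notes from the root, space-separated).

The root, Bb, is scale degree 5 — the same note in Eb major and Eb minor; only the chord quality changes. Building the minor-seventh chord from the parallel minor on Bb: Bb–Db–F–Ab.

Bb Db F Ab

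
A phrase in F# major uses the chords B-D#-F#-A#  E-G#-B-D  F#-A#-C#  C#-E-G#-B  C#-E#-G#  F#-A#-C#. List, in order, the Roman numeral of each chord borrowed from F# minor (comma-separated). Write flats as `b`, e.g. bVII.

In F# major the diatonic chords are F#, G#m, A#m, B, C#, D#m, E#dim. Of the given chords, B–D#–F#–A# = Bmaj7, F#–A#–C# = F# and C#–E#–G# = C# are diatonic. E–G#–B–D is not: scale degree 7 in F# major carries E#dim (vii°). In F# minor the chord on that degree is E7, so here it functions as bVII7, borrowed from the parallel minor. C#–E–G#–B doesn't fit — on degree 5 F# major would have C# (V). C#m7 is the degree-5 chord of F# minor, so it is the borrowed v7.

bVII7, v7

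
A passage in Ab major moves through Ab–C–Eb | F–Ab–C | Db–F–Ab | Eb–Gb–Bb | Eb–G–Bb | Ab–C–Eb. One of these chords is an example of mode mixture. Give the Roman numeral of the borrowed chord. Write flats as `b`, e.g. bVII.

v

Ab major has the diatonic set Ab, Bbm, Cm, Db, Eb, Fm, Gdim. Of the given chords, Ab–C–Eb = Ab, F–Ab–C = Fm, Db–F–Ab = Db and Eb–G–Bb = Eb are diatonic. Eb–Gb–Bb is not: scale degree 5 in Ab major carries Eb (V). In Ab minor the chord on that degree is Ebm, so here it functions as v, borrowed from the parallel minor.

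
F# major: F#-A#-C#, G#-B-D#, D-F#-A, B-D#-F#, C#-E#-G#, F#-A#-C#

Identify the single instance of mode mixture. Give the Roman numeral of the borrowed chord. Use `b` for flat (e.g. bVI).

F# major has the diatonic set F#, G#m, A#m, B, C#, D#m, E#dim. Of the given chords, F#–A#–C# = F#, G#–B–D# = G#m, B–D#–F# = B and C#–E#–G# = C# are diatonic. D–F#–A doesn't fit — on degree 6 F# major would have D#m (vi). D is the degree-6 chord of F# minor, so it is the borrowed bVI.

bVI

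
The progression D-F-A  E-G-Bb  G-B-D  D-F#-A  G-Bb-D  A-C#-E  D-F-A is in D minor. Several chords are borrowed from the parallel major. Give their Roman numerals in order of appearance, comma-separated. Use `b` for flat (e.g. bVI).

IV, I

The diatonic triads in D minor (with V from harmonic minor) are Dm, Edim, F, Gm, A, Bb, C. Of the given chords, D–F–A = Dm, E–G–Bb = Edim, G–Bb–D = Gm and A–C#–E = A are diatonic. But G–B–D is foreign: the diatonic iv on degree 4 is Gm, whereas G comes from D major. It is labeled IV. D–F#–A doesn't fit — on degree 1 D minor would have Dm (i). D is the degree-1 chord of D major, so it is the borrowed I.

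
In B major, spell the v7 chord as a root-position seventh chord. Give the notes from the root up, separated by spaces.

F# A C# E

v7 is built on scale degree 5, which is F# in both B major and its parallel. In B minor the chord on F# is F#–A–C#–E.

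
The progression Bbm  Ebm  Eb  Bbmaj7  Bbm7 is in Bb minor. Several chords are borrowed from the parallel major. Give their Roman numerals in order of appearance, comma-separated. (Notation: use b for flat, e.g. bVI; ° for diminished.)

The diatonic triads in Bb minor (with V from harmonic minor) are Bbm, Cdim, Db, Ebm, F, Gb, Ab. Bbm, Ebm and Bbm7 all belong to that set. Eb (Eb–G–Bb) doesn't fit — on degree 4 Bb minor would have Ebm (iv). Eb is the degree-4 chord of Bb major, so it is the borrowed IV. Bbmaj7 (Bb–D–F–A) doesn't fit — on degree 1 Bb minor would have Bbm (i). Bbmaj7 is the degree-1 chord of Bb major, so it is the borrowed Imaj7.

IV, Imaj7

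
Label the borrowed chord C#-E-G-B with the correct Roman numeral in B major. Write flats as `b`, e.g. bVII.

The root C# is the diatonic 2nd degree of B major; the borrowing shows in the chord quality. The diatonic chord on degree 2 would be C#m (ii), but C#–E–G–B is the half-diminished-seventh chord from B minor. As a borrowed chord it is labeled iiø7.

iiø7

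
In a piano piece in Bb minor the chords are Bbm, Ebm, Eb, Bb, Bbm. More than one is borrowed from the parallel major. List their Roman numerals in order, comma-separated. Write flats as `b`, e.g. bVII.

Bb minor has the diatonic set Bbm, Cdim, Db, Ebm, F, Gb, Ab (with V from harmonic minor). Bbm and Ebm both belong to that set. Eb (Eb–G–Bb) doesn't fit — on degree 4 Bb minor would have Ebm (iv). Eb is the degree-4 chord of Bb major, so it is the borrowed IV. But Bb (Bb–D–F) is foreign: the diatonic i on degree 1 is Bbm, whereas Bb comes from Bb major. It is labeled I.

IV, I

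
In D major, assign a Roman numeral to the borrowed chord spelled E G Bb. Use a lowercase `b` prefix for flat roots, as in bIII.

The root E is the diatonic 2nd degree of D major; the borrowing shows in the chord quality. Diatonically D major has Em (ii) on that degree; E–G–Bb is instead the diminished chord native to D minor, so it takes the label ii°.

ii°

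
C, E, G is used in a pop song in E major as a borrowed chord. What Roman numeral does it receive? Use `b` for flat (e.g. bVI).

bVI

C is the lowered form of scale degree 6 in E major (the diatonic degree 6 is C#). Diatonically E major has C#m (vi) on that degree; C–E–G is instead the major chord native to E minor, so it takes the label bVI.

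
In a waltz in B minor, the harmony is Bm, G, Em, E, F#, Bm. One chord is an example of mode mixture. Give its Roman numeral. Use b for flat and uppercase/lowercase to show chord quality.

The diatonic triads in B minor (with V from harmonic minor) are Bm, C#dim, D, Em, F#, G, A. Of the given chords, Bm, G, Em and F# are diatonic. E (E–G#–B) is not: scale degree 4 in B minor carries Em (iv). In B major the chord on that degree is E, so here it functions as IV, borrowed from the parallel major.

IV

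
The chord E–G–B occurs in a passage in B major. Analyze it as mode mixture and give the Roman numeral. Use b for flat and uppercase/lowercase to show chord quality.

E is scale degree 4 in B major. The diatonic chord on degree 4 would be E (IV), but E–G–B is the minor chord from B minor. As a borrowed chord it is labeled iv.

iv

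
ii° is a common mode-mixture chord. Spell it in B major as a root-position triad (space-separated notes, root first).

The root, C#, is scale degree 2 — the same note in B major and B minor; only the chord quality changes. Building the diminished chord from the parallel minor on C#: C#–E–G.

C# E G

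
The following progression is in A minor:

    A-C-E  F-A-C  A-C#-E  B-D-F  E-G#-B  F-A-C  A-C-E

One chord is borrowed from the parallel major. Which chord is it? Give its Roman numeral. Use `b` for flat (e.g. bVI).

I

A minor has the diatonic set Am, Bdim, C, Dm, E, F, G (with V from harmonic minor). Of the given chords, A–C–E = Am, F–A–C = F, B–D–F = Bdim and E–G#–B = E are diatonic. But A–C#–E is foreign: the diatonic i on degree 1 is Am, whereas A comes from A major. It is labeled I.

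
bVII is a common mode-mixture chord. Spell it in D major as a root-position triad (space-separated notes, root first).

bVII is built on the lowered scale degree 7. In D major degree 7 is C#; lowered it becomes C. In D minor the chord on C is C–E–G.

C E G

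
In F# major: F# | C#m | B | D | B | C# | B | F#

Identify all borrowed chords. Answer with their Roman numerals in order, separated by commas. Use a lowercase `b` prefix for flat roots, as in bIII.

The diatonic triads in F# major are F#, G#m, A#m, B, C#, D#m, E#dim. Of the given chords, F#, B and C# are diatonic. But C#m (C#–E–G#) is foreign: the diatonic V on degree 5 is C#, whereas C#m comes from F# minor. It is labeled v. But D (D–F#–A) is foreign: the diatonic vi on degree 6 is D#m, whereas D comes from F# minor. It is labeled bVI.

v, bVI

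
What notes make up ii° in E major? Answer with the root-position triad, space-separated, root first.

ii° is built on scale degree 2, which is F# in both E major and its parallel. Building the diminished chord from the parallel minor on F#: F#–A–C.

F# A C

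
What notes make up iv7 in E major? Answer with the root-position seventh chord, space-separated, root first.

The root, A, is scale degree 4 — the same note in E major and E minor; only the chord quality changes. Building the minor-seventh chord from the parallel minor on A: A–C–E–G.

A C E G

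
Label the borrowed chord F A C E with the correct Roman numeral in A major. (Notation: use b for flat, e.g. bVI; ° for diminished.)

The root F is the lowered 6th scale degree — diatonically A major has F# there. The diatonic chord on degree 6 would be F#m (vi), but F–A–C–E is the major-seventh chord from A minor. As a borrowed chord it is labeled bVImaj7.

bVImaj7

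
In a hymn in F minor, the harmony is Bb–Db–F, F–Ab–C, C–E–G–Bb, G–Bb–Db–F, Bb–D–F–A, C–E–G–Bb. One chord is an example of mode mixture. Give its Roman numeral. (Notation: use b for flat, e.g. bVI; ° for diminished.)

IVmaj7

F minor has the diatonic set Fm, Gdim, Ab, Bbm, C, Db, Eb (with V from harmonic minor). Bb–Db–F = Bbm, F–Ab–C = Fm, C–E–G–Bb = C7 and G–Bb–Db–F = Gm7b5 are all diatonic. Bb–D–F–A doesn't fit — on degree 4 F minor would have Bbm (iv). Bbmaj7 is the degree-4 chord of F major, so it is the borrowed IVmaj7.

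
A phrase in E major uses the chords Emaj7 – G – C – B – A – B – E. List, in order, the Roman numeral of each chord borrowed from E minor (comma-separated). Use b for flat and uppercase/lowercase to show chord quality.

The diatonic triads in E major are E, F#m, G#m, A, B, C#m, D#dim. Of the given chords, Emaj7, B, A and E are diatonic. But G (G–B–D) is foreign: the diatonic iii on degree 3 is G#m, whereas G comes from E minor. It is labeled bIII. C (C–E–G) doesn't fit — on degree 6 E major would have C#m (vi). C is the degree-6 chord of E minor, so it is the borrowed bVI.

bIII, bVI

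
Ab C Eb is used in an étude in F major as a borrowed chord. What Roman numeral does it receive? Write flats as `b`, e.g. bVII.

bIII

The root Ab is the lowered 3rd scale degree — diatonically F major has A there. The diatonic chord on degree 3 would be Am (iii), but Ab–C–Eb is the major chord from F minor. As a borrowed chord it is labeled bIII.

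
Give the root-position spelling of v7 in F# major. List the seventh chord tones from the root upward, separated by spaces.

v7 is built on scale degree 5, which is C# in both F# major and its parallel. Stacking thirds in F# minor on C# gives C#–E–G#–B.

C# E G# B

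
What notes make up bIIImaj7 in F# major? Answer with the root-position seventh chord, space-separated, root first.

A C# E G#

Scale degree 3 in F# major is A#. bIIImaj7 uses the lowered form, A, taken from F# minor. In F# minor the chord on A is A–C#–E–G#.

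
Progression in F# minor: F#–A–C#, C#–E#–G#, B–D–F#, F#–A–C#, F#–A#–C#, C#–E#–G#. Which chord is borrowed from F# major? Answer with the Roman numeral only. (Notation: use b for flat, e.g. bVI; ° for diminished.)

In F# minor (with V from harmonic minor) the diatonic chords are F#m, G#dim, A, Bm, C#, D, E. Of the given chords, F#–A–C# = F#m, C#–E#–G# = C# and B–D–F# = Bm are diatonic. F#–A#–C# doesn't fit — on degree 1 F# minor would have F#m (i). F# is the degree-1 chord of F# major, so it is the borrowed I.

I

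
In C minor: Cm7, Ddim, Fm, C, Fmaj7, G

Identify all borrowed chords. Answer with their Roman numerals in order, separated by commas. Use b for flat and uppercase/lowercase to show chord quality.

I, IVmaj7

C minor has the diatonic set Cm, Ddim, Eb, Fm, G, Ab, Bb (with V from harmonic minor). Cm7, Ddim, Fm and G all belong to that set. C (C–E–G) doesn't fit — on degree 1 C minor would have Cm (i). C is the degree-1 chord of C major, so it is the borrowed I. Fmaj7 (F–A–C–E) is not: scale degree 4 in C minor carries Fm (iv). In C major the chord on that degree is Fmaj7, so here it functions as IVmaj7, borrowed from the parallel major.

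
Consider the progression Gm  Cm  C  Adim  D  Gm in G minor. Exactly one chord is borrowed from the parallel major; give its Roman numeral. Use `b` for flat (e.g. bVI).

IV

The diatonic triads in G minor (with V from harmonic minor) are Gm, Adim, Bb, Cm, D, Eb, F. Of the given chords, Gm, Cm, Adim and D are diatonic. C (C–E–G) is not: scale degree 4 in G minor carries Cm (iv). In G major the chord on that degree is C, so here it functions as IV, borrowed from the parallel major.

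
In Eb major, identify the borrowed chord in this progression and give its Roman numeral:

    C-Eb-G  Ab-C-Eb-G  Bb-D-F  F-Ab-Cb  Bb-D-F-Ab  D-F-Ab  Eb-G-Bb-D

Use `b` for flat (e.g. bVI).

ii°

Eb major has the diatonic set Eb, Fm, Gm, Ab, Bb, Cm, Ddim. C–Eb–G = Cm, Ab–C–Eb–G = Abmaj7, Bb–D–F = Bb, Bb–D–F–Ab = Bb7, D–F–Ab = Ddim and Eb–G–Bb–D = Ebmaj7 all belong to that set. But F–Ab–Cb is foreign: the diatonic ii on degree 2 is Fm, whereas Fdim comes from Eb minor. It is labeled ii°.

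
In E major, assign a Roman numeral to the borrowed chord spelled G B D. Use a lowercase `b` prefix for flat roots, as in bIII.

bIII

In E major scale degree 3 is G#; G is its lowered form, from E minor. The diatonic chord on degree 3 would be G#m (iii), but G–B–D is the major chord from E minor. As a borrowed chord it is labeled bIII.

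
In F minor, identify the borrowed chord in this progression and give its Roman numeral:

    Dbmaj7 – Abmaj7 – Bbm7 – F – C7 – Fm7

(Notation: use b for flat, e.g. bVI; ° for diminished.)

I

The diatonic triads in F minor (with V from harmonic minor) are Fm, Gdim, Ab, Bbm, C, Db, Eb. Of the given chords, Dbmaj7, Abmaj7, Bbm7, C7 and Fm7 are diatonic. F (F–A–C) is not: scale degree 1 in F minor carries Fm (i). In F major the chord on that degree is F, so here it functions as I, borrowed from the parallel major.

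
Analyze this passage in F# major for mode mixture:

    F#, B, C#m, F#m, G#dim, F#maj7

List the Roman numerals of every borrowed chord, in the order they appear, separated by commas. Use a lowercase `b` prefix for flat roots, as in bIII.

F# major has the diatonic set F#, G#m, A#m, B, C#, D#m, E#dim. F#, B and F#maj7 are all diatonic. C#m (C#–E–G#) doesn't fit — on degree 5 F# major would have C# (V). C#m is the degree-5 chord of F# minor, so it is the borrowed v. F#m (F#–A–C#) doesn't fit — on degree 1 F# major would have F# (I). F#m is the degree-1 chord of F# minor, so it is the borrowed i. But G#dim (G#–B–D) is foreign: the diatonic ii on degree 2 is G#m, whereas G#dim comes from F# minor. It is labeled ii°.

v, i, ii°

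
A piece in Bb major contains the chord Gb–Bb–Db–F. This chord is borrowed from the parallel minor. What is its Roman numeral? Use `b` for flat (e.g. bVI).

bVImaj7

Gb is the lowered form of scale degree 6 in Bb major (the diatonic degree 6 is G). Gb–Bb–Db–F is a major-seventh chord — the form found in Bb minor, not the diatonic vi (Gm). Borrowed into Bb major it is written bVImaj7.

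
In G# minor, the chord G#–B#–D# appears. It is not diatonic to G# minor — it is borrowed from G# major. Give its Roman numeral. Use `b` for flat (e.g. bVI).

I

G# is scale degree 1 in G# minor. Diatonically G# minor has G#m (i) on that degree; G#–B#–D# is instead the major chord native to G# major, so it takes the label I.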